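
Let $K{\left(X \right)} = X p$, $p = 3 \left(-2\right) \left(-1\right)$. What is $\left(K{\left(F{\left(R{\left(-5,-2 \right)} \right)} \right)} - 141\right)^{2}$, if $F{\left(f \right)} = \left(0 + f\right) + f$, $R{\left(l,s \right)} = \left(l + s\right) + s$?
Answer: $62001$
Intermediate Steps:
$p = 6$ ($p = \left(-6\right) \left(-1\right) = 6$)
$R{\left(l,s \right)} = l + 2 s$
$F{\left(f \right)} = 2 f$ ($F{\left(f \right)} = f + f = 2 f$)
$K{\left(X \right)} = 6 X$ ($K{\left(X \right)} = X 6 = 6 X$)
$\left(K{\left(F{\left(R{\left(-5,-2 \right)} \right)} \right)} - 141\right)^{2} = \left(6 \cdot 2 \left(-5 + 2 \left(-2\right)\right) - 141\right)^{2} = \left(6 \cdot 2 \left(-5 - 4\right) - 141\right)^{2} = \left(6 \cdot 2 \left(-9\right) - 141\right)^{2} = \left(6 \left(-18\right) - 141\right)^{2} = \left(-108 - 141\right)^{2} = \left(-249\right)^{2} = 62001$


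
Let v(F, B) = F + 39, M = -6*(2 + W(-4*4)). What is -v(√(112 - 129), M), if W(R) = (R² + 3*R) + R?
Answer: -39 - I*√17 ≈ -39.0 - 4.1231*I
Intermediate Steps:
W(R) = R² + 4*R
M = -1164 (M = -6*(2 + (-4*4)*(4 - 4*4)) = -6*(2 - 16*(4 - 16)) = -6*(2 - 16*(-12)) = -6*(2 + 192) = -6*194 = -1164)
v(F, B) = 39 + F
-v(√(112 - 129), M) = -(39 + √(112 - 129)) = -(39 + √(-17)) = -(39 + I*√17) = -39 - I*√17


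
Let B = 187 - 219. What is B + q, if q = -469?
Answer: -501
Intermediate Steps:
B = -32
B + q = -32 - 469 = -501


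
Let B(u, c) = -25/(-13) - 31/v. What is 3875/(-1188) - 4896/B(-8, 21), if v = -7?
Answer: -15633427/20196 ≈ -774.08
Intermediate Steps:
B(u, c) = 578/91 (B(u, c) = -25/(-13) - 31/(-7) = -25*(-1/13) - 31*(-1/7) = 25/13 + 31/7 = 578/91)
3875/(-1188) - 4896/B(-8, 21) = 3875/(-1188) - 4896/578/91 = 3875*(-1/1188) - 4896*91/578 = -3875/1188 - 13104/17 = -15633427/20196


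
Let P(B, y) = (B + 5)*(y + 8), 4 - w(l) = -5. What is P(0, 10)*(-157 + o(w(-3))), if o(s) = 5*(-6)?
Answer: -16830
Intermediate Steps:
w(l) = 9 (w(l) = 4 - 1*(-5) = 4 + 5 = 9)
o(s) = -30
P(B, y) = (5 + B)*(8 + y)
P(0, 10)*(-157 + o(w(-3))) = (40 + 5*10 + 8*0 + 0*10)*(-157 - 30) = (40 + 50 + 0 + 0)*(-187) = 90*(-187) = -16830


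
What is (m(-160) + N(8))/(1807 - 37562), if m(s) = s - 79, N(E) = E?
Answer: 231/35755 ≈ 0.0064606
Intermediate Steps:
m(s) = -79 + s
(m(-160) + N(8))/(1807 - 37562) = ((-79 - 160) + 8)/(1807 - 37562) = (-239 + 8)/(-35755) = -231*(-1/35755) = 231/35755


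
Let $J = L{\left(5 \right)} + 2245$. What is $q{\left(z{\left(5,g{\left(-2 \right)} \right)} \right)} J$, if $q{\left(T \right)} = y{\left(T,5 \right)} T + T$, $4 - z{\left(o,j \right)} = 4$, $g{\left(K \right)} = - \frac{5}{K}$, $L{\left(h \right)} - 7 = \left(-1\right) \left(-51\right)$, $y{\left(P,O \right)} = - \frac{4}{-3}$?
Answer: $0$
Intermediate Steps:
$y{\left(P,O \right)} = \frac{4}{3}$ ($y{\left(P,O \right)} = \left(-4\right) \left(- \frac{1}{3}\right) = \frac{4}{3}$)
$L{\left(h \right)} = 58$ ($L{\left(h \right)} = 7 - -51 = 7 + 51 = 58$)
$z{\left(o,j \right)} = 0$ ($z{\left(o,j \right)} = 4 - 4 = 0$)
$q{\left(T \right)} = \frac{7 T}{3}$ ($q{\left(T \right)} = \frac{4 T}{3} + T = \frac{7 T}{3}$)
$J = 2303$ ($J = 58 + 2245 = 2303$)
$q{\left(z{\left(5,g{\left(-2 \right)} \right)} \right)} J = \frac{7}{3} \cdot 0 \cdot 2303 = 0 \cdot 2303 = 0$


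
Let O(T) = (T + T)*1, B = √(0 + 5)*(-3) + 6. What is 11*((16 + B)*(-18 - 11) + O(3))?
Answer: -6952 + 957*√5 ≈ -4812.1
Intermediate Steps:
B = 6 - 3*√5 (B = √5*(-3) + 6 = -3*√5 + 6 = 6 - 3*√5 ≈ -0.70820)
O(T) = 2*T (O(T) = (2*T)*1 = 2*T)
11*((16 + B)*(-18 - 11) + O(3)) = 11*((16 + (6 - 3*√5))*(-18 - 11) + 2*3) = 11*((22 - 3*√5)*(-29) + 6) = 11*((-638 + 87*√5) + 6) = 11*(-632 + 87*√5) = -6952 + 957*√5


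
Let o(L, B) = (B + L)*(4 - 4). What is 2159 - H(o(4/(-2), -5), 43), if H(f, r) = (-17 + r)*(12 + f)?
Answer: 1847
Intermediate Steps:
o(L, B) = 0 (o(L, B) = (B + L)*0 = 0)
2159 - H(o(4/(-2), -5), 43) = 2159 - (-204 - 17*0 + 12*43 + 0*43) = 2159 - (-204 + 0 + 516 + 0) = 2159 - 1*312 = 2159 - 312 = 1847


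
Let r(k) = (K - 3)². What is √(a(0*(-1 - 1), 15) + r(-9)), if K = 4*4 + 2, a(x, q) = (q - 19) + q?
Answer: 2*√59 ≈ 15.362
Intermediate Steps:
a(x, q) = -19 + 2*q (a(x, q) = (-19 + q) + q = -19 + 2*q)
K = 18 (K = 16 + 2 = 18)
r(k) = 225 (r(k) = (18 - 3)² = 15² = 225)
√(a(0*(-1 - 1), 15) + r(-9)) = √((-19 + 2*15) + 225) = √((-19 + 30) + 225) = √(11 + 225) = √236 = 2*√59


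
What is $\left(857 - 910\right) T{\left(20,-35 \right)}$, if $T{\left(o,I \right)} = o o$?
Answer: $-21200$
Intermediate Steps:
$T{\left(o,I \right)} = o^{2}$
$\left(857 - 910\right) T{\left(20,-35 \right)} = \left(857 - 910\right) 20^{2} = \left(857 - 910\right) 400 = \left(-53\right) 400 = -21200$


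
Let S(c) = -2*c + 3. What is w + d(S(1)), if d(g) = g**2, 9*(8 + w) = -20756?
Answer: -20819/9 ≈ -2313.2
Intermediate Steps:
S(c) = 3 - 2*c
w = -20828/9 (w = -8 + (1/9)*(-20756) = -8 - 20756/9 = -20828/9 ≈ -2314.2)
w + d(S(1)) = -20828/9 + (3 - 2*1)**2 = -20828/9 + (3 - 2)**2 = -20828/9 + 1**2 = -20828/9 + 1 = -20819/9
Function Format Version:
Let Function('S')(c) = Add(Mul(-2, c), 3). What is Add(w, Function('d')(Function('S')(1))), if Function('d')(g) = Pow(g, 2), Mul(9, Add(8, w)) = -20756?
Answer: Rational(-20819, 9) ≈ -2313.2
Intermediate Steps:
Function('S')(c) = Add(3, Mul(-2, c))
w = Rational(-20828, 9) (w = Add(-8, Mul(Rational(1, 9), -20756)) = Add(-8, Rational(-20756, 9)) = Rational(-20828, 9) ≈ -2314.2)
Add(w, Function('d')(Function('S')(1))) = Add(Rational(-20828, 9), Pow(Add(3, Mul(-2, 1)), 2)) = Add(Rational(-20828, 9), Pow(Add(3, -2), 2)) = Add(Rational(-20828, 9), Pow(1, 2)) = Add(Rational(-20828, 9), 1) = Rational(-20819, 9)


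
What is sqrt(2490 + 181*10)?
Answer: 10*sqrt(43) ≈ 65.574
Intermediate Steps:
sqrt(2490 + 181*10) = sqrt(2490 + 1810) = sqrt(4300) = 10*sqrt(43)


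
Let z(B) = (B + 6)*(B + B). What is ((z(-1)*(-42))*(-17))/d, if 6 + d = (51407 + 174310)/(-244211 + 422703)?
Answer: 84962192/56349 ≈ 1507.8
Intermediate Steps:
z(B) = 2*B*(6 + B) (z(B) = (6 + B)*(2*B) = 2*B*(6 + B))
d = -845235/178492 (d = -6 + (51407 + 174310)/(-244211 + 422703) = -6 + 225717/178492 = -845235/178492 ≈ -4.7354)
((z(-1)*(-42))*(-17))/d = (((2*(-1)*(6 - 1))*(-42))*(-17))/(-845235/178492) = (((2*(-1)*5)*(-42))*(-17))*(-178492/845235) = (-10*(-42)*(-17))*(-178492/845235) = (420*(-17))*(-178492/845235) = -7140*(-178492/845235) = 84962192/56349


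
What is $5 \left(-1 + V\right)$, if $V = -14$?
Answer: $-75$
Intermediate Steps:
$5 \left(-1 + V\right) = 5 \left(-1 - 14\right) = 5 \left(-15\right) = -75$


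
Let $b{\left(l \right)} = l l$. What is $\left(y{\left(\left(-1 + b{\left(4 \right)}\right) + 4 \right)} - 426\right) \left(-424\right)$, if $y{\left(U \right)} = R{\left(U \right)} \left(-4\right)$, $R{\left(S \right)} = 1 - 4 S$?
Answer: $53424$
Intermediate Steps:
$b{\left(l \right)} = l^{2}$
$y{\left(U \right)} = -4 + 16 U$ ($y{\left(U \right)} = \left(1 - 4 U\right) \left(-4\right) = -4 + 16 U$)
$\left(y{\left(\left(-1 + b{\left(4 \right)}\right) + 4 \right)} - 426\right) \left(-424\right) = \left(\left(-4 + 16 \left(\left(-1 + 4^{2}\right) + 4\right)\right) - 426\right) \left(-424\right) = \left(\left(-4 + 16 \left(\left(-1 + 16\right) + 4\right)\right) - 426\right) \left(-424\right) = \left(\left(-4 + 16 \left(15 + 4\right)\right) - 426\right) \left(-424\right) = \left(\left(-4 + 16 \cdot 19\right) - 426\right) \left(-424\right) = \left(\left(-4 + 304\right) - 426\right) \left(-424\right) = \left(300 - 426\right) \left(-424\right) = \left(-126\right) \left(-424\right) = 53424$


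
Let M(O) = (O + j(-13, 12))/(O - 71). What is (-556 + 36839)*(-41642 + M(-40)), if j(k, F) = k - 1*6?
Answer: -167707391449/111 ≈ -1.5109e+9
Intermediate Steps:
j(k, F) = -6 + k (j(k, F) = k - 6 = -6 + k)
M(O) = (-19 + O)/(-71 + O) (M(O) = (O + (-6 - 13))/(O - 71) = (O - 19)/(-71 + O) = (-19 + O)/(-71 + O))
(-556 + 36839)*(-41642 + M(-40)) = (-556 + 36839)*(-41642 + (-19 - 40)/(-71 - 40)) = 36283*(-41642 - 59/(-111)) = 36283*(-41642 - 1/111*(-59)) = 36283*(-41642 + 59/111) = 36283*(-4622203/111) = -167707391449/111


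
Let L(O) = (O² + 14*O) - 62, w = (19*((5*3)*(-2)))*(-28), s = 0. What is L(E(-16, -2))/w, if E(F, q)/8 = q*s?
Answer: -31/7980 ≈ -0.0038847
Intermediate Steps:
E(F, q) = 0 (E(F, q) = 8*(q*0) = 8*0 = 0)
w = 15960 (w = (19*(15*(-2)))*(-28) = (19*(-30))*(-28) = -570*(-28) = 15960)
L(O) = -62 + O² + 14*O
L(E(-16, -2))/w = (-62 + 0² + 14*0)/15960 = (-62 + 0 + 0)*(1/15960) = -62*1/15960 = -31/7980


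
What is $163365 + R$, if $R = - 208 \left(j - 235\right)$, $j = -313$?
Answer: $277349$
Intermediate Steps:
$R = 113984$ ($R = - 208 \left(-313 - 235\right) = \left(-208\right) \left(-548\right) = 113984$)
$163365 + R = 163365 + 113984 = 277349$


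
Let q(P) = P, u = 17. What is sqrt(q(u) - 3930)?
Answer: I*sqrt(3913) ≈ 62.554*I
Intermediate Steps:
sqrt(q(u) - 3930) = sqrt(17 - 3930) = sqrt(-3913) = I*sqrt(3913)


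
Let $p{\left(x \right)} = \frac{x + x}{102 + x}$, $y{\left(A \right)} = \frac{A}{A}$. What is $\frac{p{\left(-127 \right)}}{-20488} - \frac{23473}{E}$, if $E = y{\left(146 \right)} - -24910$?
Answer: $- \frac{6014598997}{6379707100} \approx -0.94277$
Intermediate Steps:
$y{\left(A \right)} = 1$
$E = 24911$ ($E = 1 - -24910 = 1 + 24910 = 24911$)
$p{\left(x \right)} = \frac{2 x}{102 + x}$
$\frac{p{\left(-127 \right)}}{-20488} - \frac{23473}{E} = \frac{2 \left(-127\right) \frac{1}{102 - 127}}{-20488} - \frac{23473}{24911} = 2 \left(-127\right) \frac{1}{-25} \left(- \frac{1}{20488}\right) - \frac{23473}{24911} = 2 \left(-127\right) \left(- \frac{1}{25}\right) \left(- \frac{1}{20488}\right) - \frac{23473}{24911} = \frac{254}{25} \left(- \frac{1}{20488}\right) - \frac{23473}{24911} = - \frac{127}{256100} - \frac{23473}{24911} = - \frac{6014598997}{6379707100}$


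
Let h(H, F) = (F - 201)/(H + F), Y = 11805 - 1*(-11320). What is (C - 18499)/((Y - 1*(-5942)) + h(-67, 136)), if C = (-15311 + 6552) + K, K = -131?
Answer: -30981/32878 ≈ -0.94230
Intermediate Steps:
Y = 23125 (Y = 11805 + 11320 = 23125)
h(H, F) = (-201 + F)/(F + H)
C = -8890 (C = (-15311 + 6552) - 131 = -8759 - 131 = -8890)
(C - 18499)/((Y - 1*(-5942)) + h(-67, 136)) = (-8890 - 18499)/((23125 - 1*(-5942)) + (-201 + 136)/(136 - 67)) = -27389/((23125 + 5942) - 65/69) = -27389/(29067 + (1/69)*(-65)) = -27389/(29067 - 65/69) = -27389/2005558/69 = -27389*69/2005558 = -30981/32878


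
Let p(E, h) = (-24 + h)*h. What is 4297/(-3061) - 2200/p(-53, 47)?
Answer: -11379257/3308941 ≈ -3.4389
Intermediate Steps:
p(E, h) = h*(-24 + h)
4297/(-3061) - 2200/p(-53, 47) = 4297/(-3061) - 2200*1/(47*(-24 + 47)) = 4297*(-1/3061) - 2200/(47*23) = -4297/3061 - 2200/1081 = -11379257/3308941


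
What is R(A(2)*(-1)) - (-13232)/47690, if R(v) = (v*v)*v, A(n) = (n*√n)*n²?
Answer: 6616/23845 - 1024*√2 ≈ -1447.9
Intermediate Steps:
A(n) = n^(7/2) (A(n) = n^(3/2)*n² = n^(7/2))
R(v) = v³ (R(v) = v²*v = v³)
R(A(2)*(-1)) - (-13232)/47690 = (2^(7/2)*(-1))³ - (-13232)/47690 = ((8*√2)*(-1))³ - (-13232)/47690 = (-8*√2)³ - 1*(-6616/23845) = -1024*√2 + 6616/23845 = 6616/23845 - 1024*√2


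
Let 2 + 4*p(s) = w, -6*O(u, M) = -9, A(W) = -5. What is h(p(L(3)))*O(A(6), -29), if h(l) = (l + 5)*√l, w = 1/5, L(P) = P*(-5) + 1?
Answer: 819*I*√5/400 ≈ 4.5783*I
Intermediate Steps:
O(u, M) = 3/2 (O(u, M) = -⅙*(-9) = 3/2)
L(P) = 1 - 5*P (L(P) = -5*P + 1 = 1 - 5*P)
w = ⅕ ≈ 0.20000
p(s) = -9/20 (p(s) = -½ + (¼)*(⅕) = -½ + 1/20 = -9/20)
h(l) = √l*(5 + l) (h(l) = (5 + l)*√l = √l*(5 + l))
h(p(L(3)))*O(A(6), -29) = (√(-9/20)*(5 - 9/20))*(3/2) = ((3*I*√5/10)*(91/20))*(3/2) = (273*I*√5/200)*(3/2) = 819*I*√5/400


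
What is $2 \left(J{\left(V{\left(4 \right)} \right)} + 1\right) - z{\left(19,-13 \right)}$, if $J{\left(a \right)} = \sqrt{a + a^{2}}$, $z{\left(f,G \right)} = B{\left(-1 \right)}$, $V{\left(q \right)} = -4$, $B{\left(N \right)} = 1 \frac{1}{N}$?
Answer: $3 + 4 \sqrt{3} \approx 9.9282$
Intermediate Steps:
$B{\left(N \right)} = \frac{1}{N}$
$z{\left(f,G \right)} = -1$ ($z{\left(f,G \right)} = \frac{1}{-1} = -1$)
$2 \left(J{\left(V{\left(4 \right)} \right)} + 1\right) - z{\left(19,-13 \right)} = 2 \left(\sqrt{- 4 \left(1 - 4\right)} + 1\right) - -1 = 2 \left(\sqrt{\left(-4\right) \left(-3\right)} + 1\right) + 1 = 2 \left(\sqrt{12} + 1\right) + 1 = 2 \left(2 \sqrt{3} + 1\right) + 1 = 2 \left(1 + 2 \sqrt{3}\right) + 1 = \left(2 + 4 \sqrt{3}\right) + 1 = 3 + 4 \sqrt{3}$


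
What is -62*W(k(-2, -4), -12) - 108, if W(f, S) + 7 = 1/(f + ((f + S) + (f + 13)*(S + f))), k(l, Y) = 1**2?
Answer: 26763/82 ≈ 326.38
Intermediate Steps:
k(l, Y) = 1
W(f, S) = -7 + 1/(S + 2*f + (13 + f)*(S + f)) (W(f, S) = -7 + 1/(f + ((f + S) + (f + 13)*(S + f))) = -7 + 1/(f + ((S + f) + (13 + f)*(S + f))) = -7 + 1/(f + (S + f + (13 + f)*(S + f))) = -7 + 1/(S + 2*f + (13 + f)*(S + f)))
-62*W(k(-2, -4), -12) - 108 = -62*(1 - 105*1 - 98*(-12) - 7*1**2 - 7*(-12)*1)/(1**2 + 14*(-12) + 15*1 - 12*1) - 108 = -62*(1 - 105 + 1176 - 7*1 + 84)/(1 - 168 + 15 - 12) - 108 = -62*(1 - 105 + 1176 - 7 + 84)/(-164) - 108 = -(-31)*1149/82 - 108 = -62*(-1149/164) - 108 = 35619/82 - 108 = 26763/82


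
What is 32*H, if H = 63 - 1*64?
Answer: -32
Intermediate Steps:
H = -1 (H = 63 - 64 = -1)
32*H = 32*(-1) = -32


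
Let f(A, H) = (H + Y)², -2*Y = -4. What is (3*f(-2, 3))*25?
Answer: 1875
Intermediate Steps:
Y = 2 (Y = -½*(-4) = 2)
f(A, H) = (2 + H)² (f(A, H) = (H + 2)² = (2 + H)²)
(3*f(-2, 3))*25 = (3*(2 + 3)²)*25 = (3*5²)*25 = (3*25)*25 = 75*25 = 1875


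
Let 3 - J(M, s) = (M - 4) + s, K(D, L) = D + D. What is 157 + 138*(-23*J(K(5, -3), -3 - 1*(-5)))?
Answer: 16027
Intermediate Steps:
K(D, L) = 2*D
J(M, s) = 7 - M - s (J(M, s) = 3 - ((M - 4) + s) = 3 - ((-4 + M) + s) = 3 - (-4 + M + s) = 3 + (4 - M - s) = 7 - M - s)
157 + 138*(-23*J(K(5, -3), -3 - 1*(-5))) = 157 + 138*(-23*(7 - 2*5 - (-3 - 1*(-5)))) = 157 + 138*(-23*(7 - 1*10 - (-3 + 5))) = 157 + 138*(-23*(7 - 10 - 1*2)) = 157 + 138*(-23*(7 - 10 - 2)) = 157 + 138*(-23*(-5)) = 157 + 138*115 = 157 + 15870 = 16027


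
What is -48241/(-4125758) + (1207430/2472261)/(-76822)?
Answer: 4578571893179341/391790302451966418 ≈ 0.011686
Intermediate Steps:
-48241/(-4125758) + (1207430/2472261)/(-76822) = -48241*(-1/4125758) + (1207430*(1/2472261))*(-1/76822) = 48241/4125758 + (1207430/2472261)*(-1/76822) = 48241/4125758 - 603715/94962017271 = 4578571893179341/391790302451966418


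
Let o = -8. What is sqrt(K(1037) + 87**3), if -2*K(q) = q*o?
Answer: sqrt(662651) ≈ 814.03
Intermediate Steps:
K(q) = 4*q (K(q) = -q*(-8)/2 = -(-4)*q = 4*q)
sqrt(K(1037) + 87**3) = sqrt(4*1037 + 87**3) = sqrt(4148 + 658503) = sqrt(662651)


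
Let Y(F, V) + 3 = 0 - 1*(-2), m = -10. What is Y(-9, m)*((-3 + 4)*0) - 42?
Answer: -42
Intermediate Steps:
Y(F, V) = -1 (Y(F, V) = -3 + (0 - 1*(-2)) = -3 + (0 + 2) = -3 + 2 = -1)
Y(-9, m)*((-3 + 4)*0) - 42 = -(-3 + 4)*0 - 42 = -0 - 42 = -1*0 - 42 = 0 - 42 = -42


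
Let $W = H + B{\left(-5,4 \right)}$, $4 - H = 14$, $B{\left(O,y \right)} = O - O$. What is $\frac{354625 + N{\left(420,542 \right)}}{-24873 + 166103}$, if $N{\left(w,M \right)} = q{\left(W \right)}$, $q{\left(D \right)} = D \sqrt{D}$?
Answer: $\frac{70925}{28246} - \frac{i \sqrt{10}}{14123} \approx 2.511 - 0.00022391 i$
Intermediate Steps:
$B{\left(O,y \right)} = 0$
$H = -10$ ($H = 4 - 14 = -10$)
$W = -10$ ($W = -10 + 0 = -10$)
$q{\left(D \right)} = D^{\frac{3}{2}}$
$N{\left(w,M \right)} = - 10 i \sqrt{10}$ ($N{\left(w,M \right)} = \left(-10\right)^{\frac{3}{2}} = - 10 i \sqrt{10}$)
$\frac{354625 + N{\left(420,542 \right)}}{-24873 + 166103} = \frac{354625 - 10 i \sqrt{10}}{-24873 + 166103} = \frac{354625 - 10 i \sqrt{10}}{141230} = \left(354625 - 10 i \sqrt{10}\right) \frac{1}{141230} = \frac{70925}{28246} - \frac{i \sqrt{10}}{14123}$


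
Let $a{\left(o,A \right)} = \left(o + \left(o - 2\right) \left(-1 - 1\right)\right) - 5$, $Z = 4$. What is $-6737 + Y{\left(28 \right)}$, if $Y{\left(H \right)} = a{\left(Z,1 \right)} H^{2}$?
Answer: $-10657$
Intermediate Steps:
$a{\left(o,A \right)} = -1 - o$ ($a{\left(o,A \right)} = \left(o + \left(-2 + o\right) \left(-2\right)\right) - 5 = \left(o - \left(-4 + 2 o\right)\right) - 5 = \left(4 - o\right) - 5 = -1 - o$)
$Y{\left(H \right)} = - 5 H^{2}$ ($Y{\left(H \right)} = \left(-1 - 4\right) H^{2} = - 5 H^{2}$)
$-6737 + Y{\left(28 \right)} = -6737 - 5 \cdot 28^{2} = -6737 - 3920 = -10657$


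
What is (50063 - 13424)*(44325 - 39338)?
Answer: 182718693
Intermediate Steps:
(50063 - 13424)*(44325 - 39338) = 36639*4987 = 182718693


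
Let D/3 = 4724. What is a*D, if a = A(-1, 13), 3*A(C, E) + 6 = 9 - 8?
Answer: -23620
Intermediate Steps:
D = 14172 (D = 3*4724 = 14172)
A(C, E) = -5/3 (A(C, E) = -2 + (9 - 8)/3 = -2 + (1/3)*1 = -2 + 1/3 = -5/3)
a = -5/3 ≈ -1.6667
a*D = -5/3*14172 = -23620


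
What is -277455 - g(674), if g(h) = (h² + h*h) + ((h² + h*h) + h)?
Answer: -2095233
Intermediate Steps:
g(h) = h + 4*h² (g(h) = (h² + h²) + ((h² + h²) + h) = 2*h² + (2*h² + h) = 2*h² + (h + 2*h²) = h + 4*h²)
-277455 - g(674) = -277455 - 674*(1 + 4*674) = -277455 - 674*(1 + 2696) = -277455 - 674*2697 = -277455 - 1*1817778 = -277455 - 1817778 = -2095233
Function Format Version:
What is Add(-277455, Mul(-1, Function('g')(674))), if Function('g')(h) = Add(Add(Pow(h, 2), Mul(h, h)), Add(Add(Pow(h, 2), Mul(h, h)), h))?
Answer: -2095233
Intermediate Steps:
Function('g')(h) = Add(h, Mul(4, Pow(h, 2))) (Function('g')(h) = Add(Add(Pow(h, 2), Pow(h, 2)), Add(Add(Pow(h, 2), Pow(h, 2)), h)) = Add(Mul(2, Pow(h, 2)), Add(Mul(2, Pow(h, 2)), h)) = Add(Mul(2, Pow(h, 2)), Add(h, Mul(2, Pow(h, 2)))) = Add(h, Mul(4, Pow(h, 2))))
Add(-277455, Mul(-1, Function('g')(674))) = Add(-277455, Mul(-1, Mul(674, Add(1, Mul(4, 674))))) = Add(-277455, Mul(-1, Mul(674, Add(1, 2696)))) = Add(-277455, Mul(-1, Mul(674, 2697))) = Add(-277455, Mul(-1, 1817778)) = Add(-277455, -1817778) = -2095233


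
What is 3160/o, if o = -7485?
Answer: -632/1497 ≈ -0.42218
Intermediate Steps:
3160/o = 3160/(-7485) = 3160*(-1/7485) = -632/1497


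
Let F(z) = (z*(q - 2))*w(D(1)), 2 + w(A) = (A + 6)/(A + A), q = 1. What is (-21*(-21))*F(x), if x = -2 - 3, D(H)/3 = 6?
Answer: -2940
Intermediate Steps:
D(H) = 18 (D(H) = 3*6 = 18)
x = -5
w(A) = -2 + (6 + A)/(2*A) (w(A) = -2 + (A + 6)/(A + A) = -2 + (6 + A)/((2*A)) = -2 + (6 + A)*(1/(2*A)) = -2 + (6 + A)/(2*A))
F(z) = 4*z/3 (F(z) = (z*(1 - 2))*(-3/2 + 3/18) = (z*(-1))*(-3/2 + 3*(1/18)) = (-z)*(-3/2 + 1/6) = -z*(-4/3) = 4*z/3)
(-21*(-21))*F(x) = (-21*(-21))*((4/3)*(-5)) = 441*(-20/3) = -2940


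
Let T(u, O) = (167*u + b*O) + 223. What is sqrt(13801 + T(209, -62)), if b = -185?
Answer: sqrt(60397) ≈ 245.76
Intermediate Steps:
T(u, O) = 223 - 185*O + 167*u (T(u, O) = (167*u - 185*O) + 223 = (-185*O + 167*u) + 223 = 223 - 185*O + 167*u)
sqrt(13801 + T(209, -62)) = sqrt(13801 + (223 - 185*(-62) + 167*209)) = sqrt(13801 + (223 + 11470 + 34903)) = sqrt(13801 + 46596) = sqrt(60397)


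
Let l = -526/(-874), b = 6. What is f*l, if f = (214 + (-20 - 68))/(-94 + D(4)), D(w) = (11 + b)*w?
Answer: -16569/5681 ≈ -2.9166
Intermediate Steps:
D(w) = 17*w (D(w) = (11 + 6)*w = 17*w)
f = -63/13 (f = (214 + (-20 - 68))/(-94 + 17*4) = (214 - 88)/(-94 + 68) = 126/(-26) = 126*(-1/26) = -63/13 ≈ -4.8462)
l = 263/437 (l = -526*(-1/874) = 263/437 ≈ 0.60183)
f*l = -63/13*263/437 = -16569/5681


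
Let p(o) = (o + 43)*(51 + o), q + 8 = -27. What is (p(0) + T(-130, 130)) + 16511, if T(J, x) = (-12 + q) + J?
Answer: 18527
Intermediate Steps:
q = -35 (q = -8 - 27 = -35)
p(o) = (43 + o)*(51 + o)
T(J, x) = -47 + J (T(J, x) = (-12 - 35) + J = -47 + J)
(p(0) + T(-130, 130)) + 16511 = ((2193 + 0² + 94*0) + (-47 - 130)) + 16511 = ((2193 + 0 + 0) - 177) + 16511 = (2193 - 177) + 16511 = 2016 + 16511 = 18527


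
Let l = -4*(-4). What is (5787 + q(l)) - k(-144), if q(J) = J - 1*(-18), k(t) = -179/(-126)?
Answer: 733267/126 ≈ 5819.6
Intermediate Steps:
k(t) = 179/126 (k(t) = -179*(-1/126) = 179/126)
l = 16
q(J) = 18 + J (q(J) = J + 18 = 18 + J)
(5787 + q(l)) - k(-144) = (5787 + (18 + 16)) - 1*179/126 = (5787 + 34) - 179/126 = 5821 - 179/126 = 733267/126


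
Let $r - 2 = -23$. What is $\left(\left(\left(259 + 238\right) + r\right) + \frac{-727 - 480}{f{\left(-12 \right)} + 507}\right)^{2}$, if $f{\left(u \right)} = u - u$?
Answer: $\frac{57660015625}{257049} \approx 2.2432 \cdot 10^{5}$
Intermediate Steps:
$r = -21$ ($r = 2 - 23 = -21$)
$f{\left(u \right)} = 0$
$\left(\left(\left(259 + 238\right) + r\right) + \frac{-727 - 480}{f{\left(-12 \right)} + 507}\right)^{2} = \left(\left(\left(259 + 238\right) - 21\right) + \frac{-727 - 480}{0 + 507}\right)^{2} = \left(\left(497 - 21\right) - \frac{1207}{507}\right)^{2} = \left(476 - \frac{1207}{507}\right)^{2} = \left(\frac{240125}{507}\right)^{2} = \frac{57660015625}{257049}$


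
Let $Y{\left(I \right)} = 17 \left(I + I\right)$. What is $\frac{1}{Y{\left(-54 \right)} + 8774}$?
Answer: $\frac{1}{6938} \approx 0.00014413$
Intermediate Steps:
$Y{\left(I \right)} = 34 I$ ($Y{\left(I \right)} = 17 \cdot 2 I = 34 I$)
$\frac{1}{Y{\left(-54 \right)} + 8774} = \frac{1}{34 \left(-54\right) + 8774} = \frac{1}{-1836 + 8774} = \frac{1}{6938}$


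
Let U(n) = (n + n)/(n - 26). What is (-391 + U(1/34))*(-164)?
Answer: 56621820/883 ≈ 64124.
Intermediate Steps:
U(n) = 2*n/(-26 + n) (U(n) = (2*n)/(-26 + n) = 2*n/(-26 + n))
(-391 + U(1/34))*(-164) = (-391 + 2/(34*(-26 + 1/34)))*(-164) = (-391 + 2*(1/34)/(-26 + 1/34))*(-164) = (-391 + 2*(1/34)/(-883/34))*(-164) = (-391 + 2*(1/34)*(-34/883))*(-164) = (-391 - 2/883)*(-164) = -345255/883*(-164) = 56621820/883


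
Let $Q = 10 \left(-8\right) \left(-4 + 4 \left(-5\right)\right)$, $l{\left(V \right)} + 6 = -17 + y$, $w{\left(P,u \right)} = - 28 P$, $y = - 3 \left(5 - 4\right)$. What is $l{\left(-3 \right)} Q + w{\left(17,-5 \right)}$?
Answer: $-50396$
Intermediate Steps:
$y = -3$ ($y = \left(-3\right) 1 = -3$)
$l{\left(V \right)} = -26$ ($l{\left(V \right)} = -6 - 20 = -26$)
$Q = 1920$ ($Q = - 80 \left(-4 - 20\right) = \left(-80\right) \left(-24\right) = 1920$)
$l{\left(-3 \right)} Q + w{\left(17,-5 \right)} = \left(-26\right) 1920 - 476 = -49920 - 476 = -50396$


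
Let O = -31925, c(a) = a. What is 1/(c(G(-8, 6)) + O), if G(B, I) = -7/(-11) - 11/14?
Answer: -154/4916473 ≈ -3.1323e-5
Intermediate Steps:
G(B, I) = -23/154 (G(B, I) = -7*(-1/11) - 11*1/14 = 7/11 - 11/14 = -23/154)
1/(c(G(-8, 6)) + O) = 1/(-23/154 - 31925) = 1/(-4916473/154) = -154/4916473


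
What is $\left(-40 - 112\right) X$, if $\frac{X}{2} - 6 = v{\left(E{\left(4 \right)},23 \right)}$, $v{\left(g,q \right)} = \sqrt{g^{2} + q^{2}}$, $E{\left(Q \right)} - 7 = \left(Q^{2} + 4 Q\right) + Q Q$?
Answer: $-1824 - 304 \sqrt{3554} \approx -19947.0$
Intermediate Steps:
$E{\left(Q \right)} = 7 + 2 Q^{2} + 4 Q$ ($E{\left(Q \right)} = 7 + \left(\left(Q^{2} + 4 Q\right) + Q Q\right) = 7 + \left(\left(Q^{2} + 4 Q\right) + Q^{2}\right) = 7 + \left(2 Q^{2} + 4 Q\right) = 7 + 2 Q^{2} + 4 Q$)
$X = 12 + 2 \sqrt{3554}$ ($X = 12 + 2 \sqrt{\left(7 + 2 \cdot 4^{2} + 4 \cdot 4\right)^{2} + 23^{2}} = 12 + 2 \sqrt{\left(7 + 2 \cdot 16 + 16\right)^{2} + 529} = 12 + 2 \sqrt{\left(7 + 32 + 16\right)^{2} + 529} = 12 + 2 \sqrt{55^{2} + 529} = 12 + 2 \sqrt{3025 + 529} = 12 + 2 \sqrt{3554} \approx 131.23$)
$\left(-40 - 112\right) X = \left(-40 - 112\right) \left(12 + 2 \sqrt{3554}\right) = - 152 \left(12 + 2 \sqrt{3554}\right) = -1824 - 304 \sqrt{3554}$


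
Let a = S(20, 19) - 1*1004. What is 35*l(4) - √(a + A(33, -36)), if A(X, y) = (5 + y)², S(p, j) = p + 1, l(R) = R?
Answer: 140 - I*√22 ≈ 140.0 - 4.6904*I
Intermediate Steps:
S(p, j) = 1 + p
a = -983 (a = (1 + 20) - 1*1004 = 21 - 1004 = -983)
35*l(4) - √(a + A(33, -36)) = 35*4 - √(-983 + (5 - 36)²) = 140 - √(-983 + (-31)²) = 140 - √(-983 + 961) = 140 - √(-22) = 140 - I*√22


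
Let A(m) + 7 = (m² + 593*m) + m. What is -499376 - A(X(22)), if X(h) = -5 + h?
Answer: -509756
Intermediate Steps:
A(m) = -7 + m² + 594*m (A(m) = -7 + ((m² + 593*m) + m) = -7 + (m² + 594*m) = -7 + m² + 594*m)
-499376 - A(X(22)) = -499376 - (-7 + (-5 + 22)² + 594*(-5 + 22)) = -499376 - (-7 + 17² + 594*17) = -499376 - (-7 + 289 + 10098) = -499376 - 1*10380 = -499376 - 10380 = -509756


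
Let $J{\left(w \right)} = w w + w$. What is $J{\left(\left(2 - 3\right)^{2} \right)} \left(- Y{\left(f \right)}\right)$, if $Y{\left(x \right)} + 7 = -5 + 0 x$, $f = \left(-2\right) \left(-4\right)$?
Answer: $24$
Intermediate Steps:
$f = 8$
$J{\left(w \right)} = w + w^{2}$ ($J{\left(w \right)} = w^{2} + w = w + w^{2}$)
$Y{\left(x \right)} = -12$ ($Y{\left(x \right)} = -7 - \left(5 + 0 x\right) = -7 + \left(-5 + 0\right) = -7 - 5 = -12$)
$J{\left(\left(2 - 3\right)^{2} \right)} \left(- Y{\left(f \right)}\right) = \left(2 - 3\right)^{2} \left(1 + \left(2 - 3\right)^{2}\right) \left(\left(-1\right) \left(-12\right)\right) = \left(-1\right)^{2} \left(1 + \left(-1\right)^{2}\right) 12 = 1 \left(1 + 1\right) 12 = 1 \cdot 2 \cdot 12 = 2 \cdot 12 = 24$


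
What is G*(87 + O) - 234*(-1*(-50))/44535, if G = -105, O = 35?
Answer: -38033670/2969 ≈ -12810.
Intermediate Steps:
G*(87 + O) - 234*(-1*(-50))/44535 = -105*(87 + 35) - 234*(-1*(-50))/44535 = -105*122 - 234*50/44535 = -12810 - 11700/44535 = -12810 - 1*780/2969 = -12810 - 780/2969 = -38033670/2969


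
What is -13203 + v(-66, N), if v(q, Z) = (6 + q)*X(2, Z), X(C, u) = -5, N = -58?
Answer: -12903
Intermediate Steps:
v(q, Z) = -30 - 5*q (v(q, Z) = (6 + q)*(-5) = -30 - 5*q)
-13203 + v(-66, N) = -13203 + (-30 - 5*(-66)) = -13203 + (-30 + 330) = -13203 + 300 = -12903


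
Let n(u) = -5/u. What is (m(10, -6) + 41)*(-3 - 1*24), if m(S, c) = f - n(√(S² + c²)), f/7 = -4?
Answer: -351 - 135*√34/68 ≈ -362.58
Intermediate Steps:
f = -28 (f = 7*(-4) = -28)
m(S, c) = -28 + 5/√(S² + c²) (m(S, c) = -28 - (-5)/(√(S² + c²)) = -28 - (-5)/√(S² + c²) = -28 + 5/√(S² + c²))
(m(10, -6) + 41)*(-3 - 1*24) = ((-28 + 5/√(10² + (-6)²)) + 41)*(-3 - 1*24) = ((-28 + 5/√(100 + 36)) + 41)*(-3 - 24) = ((-28 + 5/√136) + 41)*(-27) = ((-28 + 5*(√34/68)) + 41)*(-27) = ((-28 + 5*√34/68) + 41)*(-27) = (13 + 5*√34/68)*(-27) = -351 - 135*√34/68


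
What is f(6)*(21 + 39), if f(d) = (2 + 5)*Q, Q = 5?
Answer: 2100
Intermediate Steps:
f(d) = 35 (f(d) = (2 + 5)*5 = 7*5 = 35)
f(6)*(21 + 39) = 35*(21 + 39) = 35*60 = 2100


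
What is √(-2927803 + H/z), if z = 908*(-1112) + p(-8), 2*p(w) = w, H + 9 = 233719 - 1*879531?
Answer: I*√29848772030988063/100970 ≈ 1711.1*I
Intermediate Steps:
H = -645821 (H = -9 + (233719 - 1*879531) = -9 + (233719 - 879531) = -9 - 645812 = -645821)
p(w) = w/2
z = -1009700 (z = 908*(-1112) + (½)*(-8) = -1009696 - 4 = -1009700)
√(-2927803 + H/z) = √(-2927803 - 645821/(-1009700)) = √(-2927803 - 645821*(-1/1009700)) = √(-2927803 + 645821/1009700) = √(-2956202043279/1009700) = I*√29848772030988063/100970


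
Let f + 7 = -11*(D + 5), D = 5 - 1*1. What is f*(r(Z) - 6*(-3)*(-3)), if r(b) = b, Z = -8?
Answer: 6572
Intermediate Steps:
D = 4 (D = 5 - 1 = 4)
f = -106 (f = -7 - 11*(4 + 5) = -7 - 11*9 = -7 - 99 = -106)
f*(r(Z) - 6*(-3)*(-3)) = -106*(-8 - 6*(-3)*(-3)) = -106*(-8 + 18*(-3)) = -106*(-8 - 54) = -106*(-62) = 6572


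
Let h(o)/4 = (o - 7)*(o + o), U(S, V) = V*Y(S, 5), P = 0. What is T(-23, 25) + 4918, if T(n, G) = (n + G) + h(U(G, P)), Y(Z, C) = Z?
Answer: 4920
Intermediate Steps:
U(S, V) = S*V (U(S, V) = V*S = S*V)
h(o) = 8*o*(-7 + o) (h(o) = 4*((o - 7)*(o + o)) = 4*((-7 + o)*(2*o)) = 4*(2*o*(-7 + o)) = 8*o*(-7 + o))
T(n, G) = G + n (T(n, G) = (n + G) + 8*(G*0)*(-7 + G*0) = (G + n) + 8*0*(-7 + 0) = (G + n) + 8*0*(-7) = (G + n) + 0 = G + n)
T(-23, 25) + 4918 = (25 - 23) + 4918 = 2 + 4918 = 4920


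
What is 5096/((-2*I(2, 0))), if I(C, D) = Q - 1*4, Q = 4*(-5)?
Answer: 637/6 ≈ 106.17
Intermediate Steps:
Q = -20
I(C, D) = -24 (I(C, D) = -20 - 1*4 = -20 - 4 = -24)
5096/((-2*I(2, 0))) = 5096/((-2*(-24))) = 5096/48 = 5096*(1/48) = 637/6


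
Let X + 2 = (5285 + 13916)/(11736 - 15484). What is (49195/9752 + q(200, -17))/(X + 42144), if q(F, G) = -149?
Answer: -438470087/128343646190 ≈ -0.0034164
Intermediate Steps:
X = -26697/3748 (X = -2 + (5285 + 13916)/(11736 - 15484) = -2 + 19201/(-3748) = -2 + 19201*(-1/3748) = -2 - 19201/3748 = -26697/3748 ≈ -7.1230)
(49195/9752 + q(200, -17))/(X + 42144) = (49195/9752 - 149)/(-26697/3748 + 42144) = (49195*(1/9752) - 149)/(157929015/3748) = (49195/9752 - 149)*(3748/157929015) = -1403853/9752*3748/157929015 = -438470087/128343646190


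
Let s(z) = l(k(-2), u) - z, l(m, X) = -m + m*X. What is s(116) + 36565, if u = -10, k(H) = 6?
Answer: 36383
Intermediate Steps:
l(m, X) = -m + X*m
s(z) = -66 - z (s(z) = 6*(-1 - 10) - z = 6*(-11) - z = -66 - z)
s(116) + 36565 = (-66 - 1*116) + 36565 = (-66 - 116) + 36565 = -182 + 36565 = 36383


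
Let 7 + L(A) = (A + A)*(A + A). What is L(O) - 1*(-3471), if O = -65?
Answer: 20364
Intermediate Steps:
L(A) = -7 + 4*A² (L(A) = -7 + (A + A)*(A + A) = -7 + (2*A)*(2*A) = -7 + 4*A²)
L(O) - 1*(-3471) = (-7 + 4*(-65)²) - 1*(-3471) = (-7 + 4*4225) + 3471 = (-7 + 16900) + 3471 = 16893 + 3471 = 20364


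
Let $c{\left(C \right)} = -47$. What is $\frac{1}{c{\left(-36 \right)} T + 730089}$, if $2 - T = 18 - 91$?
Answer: $\frac{1}{726564} \approx 1.3763 \cdot 10^{-6}$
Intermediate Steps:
$T = 75$ ($T = 2 - \left(18 - 91\right) = 2 - -73 = 2 + 73 = 75$)
$\frac{1}{c{\left(-36 \right)} T + 730089} = \frac{1}{\left(-47\right) 75 + 730089} = \frac{1}{-3525 + 730089} = \frac{1}{726564}$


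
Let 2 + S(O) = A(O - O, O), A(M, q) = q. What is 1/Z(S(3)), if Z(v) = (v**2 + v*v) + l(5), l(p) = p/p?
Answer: 1/3 ≈ 0.33333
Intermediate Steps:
S(O) = -2 + O
l(p) = 1
Z(v) = 1 + 2*v**2 (Z(v) = (v**2 + v*v) + 1 = (v**2 + v**2) + 1 = 2*v**2 + 1 = 1 + 2*v**2)
1/Z(S(3)) = 1/(1 + 2*(-2 + 3)**2) = 1/(1 + 2*1**2) = 1/(1 + 2*1) = 1/(1 + 2) = 1/3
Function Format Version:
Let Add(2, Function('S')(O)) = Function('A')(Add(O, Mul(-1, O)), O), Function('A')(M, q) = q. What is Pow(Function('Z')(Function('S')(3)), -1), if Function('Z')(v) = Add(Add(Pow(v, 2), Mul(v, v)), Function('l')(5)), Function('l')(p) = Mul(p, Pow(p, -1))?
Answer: Rational(1, 3) ≈ 0.33333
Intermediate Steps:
Function('S')(O) = Add(-2, O)
Function('l')(p) = 1
Function('Z')(v) = Add(1, Mul(2, Pow(v, 2))) (Function('Z')(v) = Add(Add(Pow(v, 2), Mul(v, v)), 1) = Add(Add(Pow(v, 2), Pow(v, 2)), 1) = Add(Mul(2, Pow(v, 2)), 1) = Add(1, Mul(2, Pow(v, 2))))
Pow(Function('Z')(Function('S')(3)), -1) = Pow(Add(1, Mul(2, Pow(Add(-2, 3), 2))), -1) = Pow(Add(1, Mul(2, Pow(1, 2))), -1) = Pow(Add(1, Mul(2, 1)), -1) = Pow(Add(1, 2), -1) = Pow(3, -1) = Rational(1, 3)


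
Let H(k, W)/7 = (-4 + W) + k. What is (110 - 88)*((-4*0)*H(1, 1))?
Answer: 0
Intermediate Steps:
H(k, W) = -28 + 7*W + 7*k (H(k, W) = 7*((-4 + W) + k) = 7*(-4 + W + k) = -28 + 7*W + 7*k)
(110 - 88)*((-4*0)*H(1, 1)) = (110 - 88)*((-4*0)*(-28 + 7*1 + 7*1)) = 22*(0*(-28 + 7 + 7)) = 22*(0*(-14)) = 22*0 = 0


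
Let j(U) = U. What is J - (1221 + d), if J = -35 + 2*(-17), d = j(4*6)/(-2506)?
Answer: -1616358/1253 ≈ -1290.0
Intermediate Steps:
d = -12/1253 (d = (4*6)/(-2506) = 24*(-1/2506) = -12/1253 ≈ -0.0095770)
J = -69 (J = -35 - 34 = -69)
J - (1221 + d) = -69 - (1221 - 12/1253) = -69 - 1*1529901/1253 = -69 - 1529901/1253 = -1616358/1253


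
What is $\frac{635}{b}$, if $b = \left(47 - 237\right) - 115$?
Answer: $- \frac{127}{61} \approx -2.082$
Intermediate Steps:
$b = -305$ ($b = \left(47 - 237\right) - 115 = -190 - 115 = -305$)
$\frac{635}{b} = \frac{635}{-305} = 635 \left(- \frac{1}{305}\right) = - \frac{127}{61}$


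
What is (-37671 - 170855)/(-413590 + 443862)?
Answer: -104263/15136 ≈ -6.8884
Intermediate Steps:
(-37671 - 170855)/(-413590 + 443862) = -208526/30272 = -208526*1/30272 = -104263/15136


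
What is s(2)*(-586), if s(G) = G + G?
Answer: -2344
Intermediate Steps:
s(G) = 2*G
s(2)*(-586) = (2*2)*(-586) = 4*(-586) = -2344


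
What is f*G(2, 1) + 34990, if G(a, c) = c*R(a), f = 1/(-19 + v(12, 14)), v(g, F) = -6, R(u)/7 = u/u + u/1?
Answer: 874729/25 ≈ 34989.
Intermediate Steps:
R(u) = 7 + 7*u (R(u) = 7*(u/u + u/1) = 7*(1 + u*1) = 7*(1 + u) = 7 + 7*u)
f = -1/25 (f = 1/(-19 - 6) = 1/(-25) = -1/25 ≈ -0.040000)
G(a, c) = c*(7 + 7*a)
f*G(2, 1) + 34990 = -7*(1 + 2)/25 + 34990 = -7*3/25 + 34990 = -1/25*21 + 34990 = -21/25 + 34990 = 874729/25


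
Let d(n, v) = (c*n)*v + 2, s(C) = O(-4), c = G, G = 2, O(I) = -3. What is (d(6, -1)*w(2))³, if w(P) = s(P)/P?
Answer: 3375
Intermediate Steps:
c = 2
s(C) = -3
w(P) = -3/P
d(n, v) = 2 + 2*n*v (d(n, v) = (2*n)*v + 2 = 2*n*v + 2 = 2 + 2*n*v)
(d(6, -1)*w(2))³ = ((2 + 2*6*(-1))*(-3/2))³ = ((2 - 12)*(-3*½))³ = (-10*(-3/2))³ = 15³ = 3375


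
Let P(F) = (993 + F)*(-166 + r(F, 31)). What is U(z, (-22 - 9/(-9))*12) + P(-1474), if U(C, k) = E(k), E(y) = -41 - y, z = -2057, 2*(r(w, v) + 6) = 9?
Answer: 161557/2 ≈ 80779.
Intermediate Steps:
r(w, v) = -3/2 (r(w, v) = -6 + (1/2)*9 = -6 + 9/2 = -3/2)
U(C, k) = -41 - k
P(F) = -332655/2 - 335*F/2 (P(F) = (993 + F)*(-166 - 3/2) = (993 + F)*(-335/2) = -332655/2 - 335*F/2)
U(z, (-22 - 9/(-9))*12) + P(-1474) = (-41 - (-22 - 9/(-9))*12) + (-332655/2 - 335/2*(-1474)) = (-41 - (-22 - 9*(-1/9))*12) + (-332655/2 + 246895) = (-41 - (-22 + 1)*12) + 161135/2 = (-41 - (-21)*12) + 161135/2 = (-41 - 1*(-252)) + 161135/2 = (-41 + 252) + 161135/2 = 211 + 161135/2 = 161557/2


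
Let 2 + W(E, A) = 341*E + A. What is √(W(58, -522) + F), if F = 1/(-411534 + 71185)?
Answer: √2230334104096105/340349 ≈ 138.76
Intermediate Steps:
W(E, A) = -2 + A + 341*E (W(E, A) = -2 + (341*E + A) = -2 + (A + 341*E) = -2 + A + 341*E)
F = -1/340349 (F = 1/(-340349) = -1/340349 ≈ -2.9382e-6)
√(W(58, -522) + F) = √((-2 - 522 + 341*58) - 1/340349) = √((-2 - 522 + 19778) - 1/340349) = √(19254 - 1/340349) = √(6553079645/340349) = √2230334104096105/340349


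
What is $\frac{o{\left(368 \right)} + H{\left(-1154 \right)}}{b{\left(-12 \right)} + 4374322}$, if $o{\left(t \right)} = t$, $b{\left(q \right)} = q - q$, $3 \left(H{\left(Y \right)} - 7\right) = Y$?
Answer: $- \frac{29}{13122966} \approx -2.2099 \cdot 10^{-6}$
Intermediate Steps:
$H{\left(Y \right)} = 7 + \frac{Y}{3}$
$b{\left(q \right)} = 0$
$\frac{o{\left(368 \right)} + H{\left(-1154 \right)}}{b{\left(-12 \right)} + 4374322} = \frac{368 + \left(7 + \frac{1}{3} \left(-1154\right)\right)}{0 + 4374322} = \frac{368 + \left(7 - \frac{1154}{3}\right)}{4374322} = \left(368 - \frac{1133}{3}\right) \frac{1}{4374322} = \left(- \frac{29}{3}\right) \frac{1}{4374322} = - \frac{29}{13122966}$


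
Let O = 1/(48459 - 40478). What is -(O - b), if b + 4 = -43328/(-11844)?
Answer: -8079733/23631741 ≈ -0.34190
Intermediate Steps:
b = -1012/2961 (b = -4 - 43328/(-11844) = -4 - 43328*(-1/11844) = -4 + 10832/2961 = -1012/2961 ≈ -0.34178)
O = 1/7981 ≈ 0.00012530
-(O - b) = -(1/7981 - 1*(-1012/2961)) = -(1/7981 + 1012/2961) = -1*8079733/23631741 = -8079733/23631741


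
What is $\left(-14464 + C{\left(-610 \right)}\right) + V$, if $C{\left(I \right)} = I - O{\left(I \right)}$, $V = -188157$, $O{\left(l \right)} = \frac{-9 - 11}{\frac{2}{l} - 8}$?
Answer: $- \frac{496092971}{2441} \approx -2.0323 \cdot 10^{5}$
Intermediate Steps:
$O{\left(l \right)} = - \frac{20}{-8 + \frac{2}{l}}$
$C{\left(I \right)} = I - \frac{10 I}{-1 + 4 I}$
$\left(-14464 + C{\left(-610 \right)}\right) + V = \left(-14464 - \frac{610 \left(-11 + 4 \left(-610\right)\right)}{-1 + 4 \left(-610\right)}\right) - 188157 = \left(-14464 - \frac{610 \left(-11 - 2440\right)}{-1 - 2440}\right) - 188157 = \left(-14464 - 610 \frac{1}{-2441} \left(-2451\right)\right) - 188157 = \left(-14464 - \left(- \frac{610}{2441}\right) \left(-2451\right)\right) - 188157 = \left(-14464 - \frac{1495110}{2441}\right) - 188157 = - \frac{36801734}{2441} - 188157 = - \frac{496092971}{2441}$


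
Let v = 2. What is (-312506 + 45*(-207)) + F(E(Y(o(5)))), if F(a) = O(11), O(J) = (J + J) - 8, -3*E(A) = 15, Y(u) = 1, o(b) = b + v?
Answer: -321807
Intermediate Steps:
o(b) = 2 + b (o(b) = b + 2 = 2 + b)
E(A) = -5 (E(A) = -⅓*15 = -5)
O(J) = -8 + 2*J (O(J) = 2*J - 8 = -8 + 2*J)
F(a) = 14 (F(a) = -8 + 2*11 = -8 + 22 = 14)
(-312506 + 45*(-207)) + F(E(Y(o(5)))) = (-312506 + 45*(-207)) + 14 = (-312506 - 9315) + 14 = -321821 + 14 = -321807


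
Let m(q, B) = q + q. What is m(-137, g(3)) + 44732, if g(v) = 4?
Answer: 44458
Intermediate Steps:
m(q, B) = 2*q
m(-137, g(3)) + 44732 = 2*(-137) + 44732 = -274 + 44732 = 44458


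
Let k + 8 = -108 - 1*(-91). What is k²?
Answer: 625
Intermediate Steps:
k = -25 (k = -8 + (-108 - 1*(-91)) = -8 + (-108 + 91) = -8 - 17 = -25)
k² = (-25)² = 625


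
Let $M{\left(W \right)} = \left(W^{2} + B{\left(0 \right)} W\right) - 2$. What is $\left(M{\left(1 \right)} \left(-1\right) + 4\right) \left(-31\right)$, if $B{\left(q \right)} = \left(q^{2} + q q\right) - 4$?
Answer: $-279$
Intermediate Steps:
$B{\left(q \right)} = -4 + 2 q^{2}$ ($B{\left(q \right)} = \left(q^{2} + q^{2}\right) - 4 = 2 q^{2} - 4 = -4 + 2 q^{2}$)
$M{\left(W \right)} = -2 + W^{2} - 4 W$ ($M{\left(W \right)} = \left(W^{2} + \left(-4 + 2 \cdot 0^{2}\right) W\right) - 2 = \left(W^{2} + \left(-4 + 2 \cdot 0\right) W\right) - 2 = \left(W^{2} + \left(-4 + 0\right) W\right) - 2 = \left(W^{2} - 4 W\right) - 2 = -2 + W^{2} - 4 W$)
$\left(M{\left(1 \right)} \left(-1\right) + 4\right) \left(-31\right) = \left(\left(-2 + 1^{2} - 4\right) \left(-1\right) + 4\right) \left(-31\right) = \left(\left(-2 + 1 - 4\right) \left(-1\right) + 4\right) \left(-31\right) = \left(\left(-5\right) \left(-1\right) + 4\right) \left(-31\right) = \left(5 + 4\right) \left(-31\right) = 9 \left(-31\right) = -279$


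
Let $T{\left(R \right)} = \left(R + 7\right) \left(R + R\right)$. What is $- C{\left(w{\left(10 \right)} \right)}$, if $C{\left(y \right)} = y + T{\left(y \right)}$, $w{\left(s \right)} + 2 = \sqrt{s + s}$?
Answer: $-18 - 14 \sqrt{5} \approx -49.305$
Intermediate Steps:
$T{\left(R \right)} = 2 R \left(7 + R\right)$ ($T{\left(R \right)} = \left(7 + R\right) 2 R = 2 R \left(7 + R\right)$)
$w{\left(s \right)} = -2 + \sqrt{2} \sqrt{s}$ ($w{\left(s \right)} = -2 + \sqrt{s + s} = -2 + \sqrt{2 s} = -2 + \sqrt{2} \sqrt{s}$)
$C{\left(y \right)} = y + 2 y \left(7 + y\right)$
$- C{\left(w{\left(10 \right)} \right)} = - \left(-2 + \sqrt{2} \sqrt{10}\right) \left(15 + 2 \left(-2 + \sqrt{2} \sqrt{10}\right)\right) = - \left(-2 + 2 \sqrt{5}\right) \left(15 + 2 \left(-2 + 2 \sqrt{5}\right)\right) = - \left(-2 + 2 \sqrt{5}\right) \left(15 - \left(4 - 4 \sqrt{5}\right)\right) = - \left(-2 + 2 \sqrt{5}\right) \left(11 + 4 \sqrt{5}\right)$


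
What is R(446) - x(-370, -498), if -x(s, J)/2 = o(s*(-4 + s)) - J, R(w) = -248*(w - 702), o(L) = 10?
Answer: 64504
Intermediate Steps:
R(w) = 174096 - 248*w (R(w) = -248*(-702 + w) = 174096 - 248*w)
x(s, J) = -20 + 2*J (x(s, J) = -2*(10 - J) = -20 + 2*J)
R(446) - x(-370, -498) = (174096 - 248*446) - (-20 + 2*(-498)) = (174096 - 110608) - (-20 - 996) = 63488 - 1*(-1016) = 63488 + 1016 = 64504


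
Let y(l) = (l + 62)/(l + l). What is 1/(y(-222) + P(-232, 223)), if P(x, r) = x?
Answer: -111/25712 ≈ -0.0043171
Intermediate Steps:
y(l) = (62 + l)/(2*l) (y(l) = (62 + l)/((2*l)) = (62 + l)*(1/(2*l)) = (62 + l)/(2*l))
1/(y(-222) + P(-232, 223)) = 1/((1/2)*(62 - 222)/(-222) - 232) = 1/((1/2)*(-1/222)*(-160) - 232) = 1/(40/111 - 232) = 1/(-25712/111) = -111/25712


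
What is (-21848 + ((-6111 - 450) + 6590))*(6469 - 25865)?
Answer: 423201324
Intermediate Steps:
(-21848 + ((-6111 - 450) + 6590))*(6469 - 25865) = (-21848 + (-6561 + 6590))*(-19396) = (-21848 + 29)*(-19396) = -21819*(-19396) = 423201324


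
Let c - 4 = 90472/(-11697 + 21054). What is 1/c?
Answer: 9357/127900 ≈ 0.073159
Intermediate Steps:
c = 127900/9357 (c = 4 + 90472/(-11697 + 21054) = 4 + 90472/9357 = 127900/9357 ≈ 13.669)
1/c = 1/(127900/9357) = 9357/127900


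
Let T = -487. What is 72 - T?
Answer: 559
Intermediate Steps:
72 - T = 72 - 1*(-487) = 72 + 487 = 559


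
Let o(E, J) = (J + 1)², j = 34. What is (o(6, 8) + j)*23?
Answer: 2645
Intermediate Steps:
o(E, J) = (1 + J)²
(o(6, 8) + j)*23 = ((1 + 8)² + 34)*23 = (9² + 34)*23 = (81 + 34)*23 = 115*23 = 2645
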